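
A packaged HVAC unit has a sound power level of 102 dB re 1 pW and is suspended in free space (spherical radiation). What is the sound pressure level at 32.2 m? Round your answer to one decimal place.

L_p = L_w − 10·log₁₀(4π·r²) with r = 32.2 m.
4π·r² = 1.303e+04 m², 10·log₁₀ of that is 41.149 dB.
L_p = 102 − 41.149 = 60.85 dB.

60.9 dB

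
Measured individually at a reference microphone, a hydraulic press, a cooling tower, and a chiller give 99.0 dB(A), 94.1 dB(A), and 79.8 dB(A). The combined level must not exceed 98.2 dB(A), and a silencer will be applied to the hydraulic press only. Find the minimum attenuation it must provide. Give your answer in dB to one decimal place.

Everything except the hydraulic press sums to 10^(94.1/10) + 10^(79.8/10) = 2.666e+09 in linear terms, 94.26 dB(A).
To meet 98.2 dB(A) overall, the treated hydraulic press may contribute at most 10^(98.2/10) − 2.666e+09 = 3.941e+09, i.e. 95.96 dB(A).
So the hydraulic press must be reduced from 99.0 to 95.96 dB(A): IL = 3.04 dB.

3.0 dB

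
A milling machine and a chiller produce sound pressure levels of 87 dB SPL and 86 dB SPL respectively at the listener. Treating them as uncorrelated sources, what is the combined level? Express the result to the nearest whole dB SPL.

90 dB SPL

For uncorrelated sources the intensities add, so convert each level to linear form, sum, and take 10·log₁₀ of the total.
Σ 10^(L/10) = 10^(87/10) + 10^(86/10) = 8.993e+08.
L_total = 10·log₁₀(8.993e+08) = 89.54 dB SPL.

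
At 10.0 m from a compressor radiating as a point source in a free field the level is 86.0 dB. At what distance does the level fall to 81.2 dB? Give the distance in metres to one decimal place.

17.4 m

Point-source spreading drops the level by 20·log₁₀(r₂/r₁); inverting, r₂/r₁ = 10^(ΔL/20).
r₂ = 10.0·10^((86.0−81.2)/20) = 10.0·10^(4.8/20) = 17.38 m.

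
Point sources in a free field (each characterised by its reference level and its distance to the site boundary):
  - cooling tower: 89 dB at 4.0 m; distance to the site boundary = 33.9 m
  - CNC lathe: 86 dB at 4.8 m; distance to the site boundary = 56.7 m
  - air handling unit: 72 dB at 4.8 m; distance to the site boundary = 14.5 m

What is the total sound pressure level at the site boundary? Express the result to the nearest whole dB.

72 dB

Apply inverse-square spreading to bring every level to the receiver, then sum 10^(L/10).
cooling tower: 89 − 20·log₁₀(33.9/4.0) = 89 − 18.56 = 70.44 dB.
CNC lathe: 86 − 20·log₁₀(56.7/4.8) = 86 − 21.45 = 64.55 dB.
air handling unit: 72 − 20·log₁₀(14.5/4.8) = 72 − 9.60 = 62.40 dB.
Σ 10^(L/10) = 1.565e+07 → L_total = 10·log₁₀(1.565e+07) = 71.94 dB.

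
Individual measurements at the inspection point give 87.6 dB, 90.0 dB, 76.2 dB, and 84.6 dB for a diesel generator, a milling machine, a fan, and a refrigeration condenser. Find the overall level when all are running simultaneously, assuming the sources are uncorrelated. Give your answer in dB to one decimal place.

For uncorrelated sources the intensities add, so convert each level to linear form, sum, and take 10·log₁₀ of the total.
Σ 10^(L/10) = 10^(87.6/10) + 10^(90.0/10) + 10^(76.2/10) + 10^(84.6/10) = 1.906e+09.
L_total = 10·log₁₀(1.906e+09) = 92.80 dB.

92.8 dB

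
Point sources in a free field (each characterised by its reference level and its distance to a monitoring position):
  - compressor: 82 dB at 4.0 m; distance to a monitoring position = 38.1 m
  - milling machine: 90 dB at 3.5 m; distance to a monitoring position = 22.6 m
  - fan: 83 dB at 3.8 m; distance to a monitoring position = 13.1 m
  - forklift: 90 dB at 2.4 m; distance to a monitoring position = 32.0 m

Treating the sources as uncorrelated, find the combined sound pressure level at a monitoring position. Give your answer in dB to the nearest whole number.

Apply inverse-square spreading to bring every level to the receiver, then sum 10^(L/10).
compressor: 82 − 20·log₁₀(38.1/4.0) = 82 − 19.58 = 62.42 dB.
milling machine: 90 − 20·log₁₀(22.6/3.5) = 90 − 16.20 = 73.80 dB.
fan: 83 − 20·log₁₀(13.1/3.8) = 83 − 10.75 = 72.25 dB.
forklift: 90 − 20·log₁₀(32.0/2.4) = 90 − 22.50 = 67.50 dB.
Σ 10^(L/10) = 4.814e+07 → L_total = 10·log₁₀(4.814e+07) = 76.83 dB.

77 dB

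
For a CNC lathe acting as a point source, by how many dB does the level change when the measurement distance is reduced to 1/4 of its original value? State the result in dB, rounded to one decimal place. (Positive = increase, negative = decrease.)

Point-source spreading: ΔL = −20·log₁₀(r₂/r₁).
ΔL = −20·log₁₀(0.25) = +12.04 dB.

+12.0 dB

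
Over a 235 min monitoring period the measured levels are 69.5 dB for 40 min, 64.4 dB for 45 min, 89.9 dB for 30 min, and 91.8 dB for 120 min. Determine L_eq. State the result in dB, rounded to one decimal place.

89.5 dB

L_eq = 10·log₁₀[(1/T)·Σ tᵢ·10^(Lᵢ/10)] with T = 235 min.
Σ tᵢ·10^(Lᵢ/10) = 40·10^(69.5/10) + 45·10^(64.4/10) + 30·10^(89.9/10) + 120·10^(91.8/10) = 2.114e+11.
L_eq = 10·log₁₀(2.114e+11/235) = 89.54 dB.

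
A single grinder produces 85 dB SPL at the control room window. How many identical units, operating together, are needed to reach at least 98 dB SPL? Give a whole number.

20

The shortfall is 98 − 85 = 13.0 dB, and N units add 10·log₁₀ N, so need 10·log₁₀ N ≥ 13.0.
N ≥ 10^(13.0/10) = 19.953, so N = 20.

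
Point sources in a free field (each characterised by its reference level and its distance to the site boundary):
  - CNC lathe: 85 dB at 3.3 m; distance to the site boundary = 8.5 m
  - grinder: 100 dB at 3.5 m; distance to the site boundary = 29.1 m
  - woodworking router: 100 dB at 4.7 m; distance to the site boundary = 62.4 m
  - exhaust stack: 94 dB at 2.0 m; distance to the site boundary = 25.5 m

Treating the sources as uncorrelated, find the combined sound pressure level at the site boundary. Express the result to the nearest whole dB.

Apply inverse-square spreading to bring every level to the receiver, then sum 10^(L/10).
CNC lathe: 85 − 20·log₁₀(8.5/3.3) = 85 − 8.22 = 76.78 dB.
grinder: 100 − 20·log₁₀(29.1/3.5) = 100 − 18.40 = 81.60 dB.
woodworking router: 100 − 20·log₁₀(62.4/4.7) = 100 − 22.46 = 77.54 dB.
exhaust stack: 94 − 20·log₁₀(25.5/2.0) = 94 − 22.11 = 71.89 dB.
Σ 10^(L/10) = 2.645e+08 → L_total = 10·log₁₀(2.645e+08) = 84.22 dB.

84 dB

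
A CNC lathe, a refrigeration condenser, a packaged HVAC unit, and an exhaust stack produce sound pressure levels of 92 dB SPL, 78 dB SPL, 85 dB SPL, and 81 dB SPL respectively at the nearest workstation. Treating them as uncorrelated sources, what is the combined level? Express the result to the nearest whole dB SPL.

For uncorrelated sources the intensities add, so convert each level to linear form, sum, and take 10·log₁₀ of the total.
Σ 10^(L/10) = 10^(92/10) + 10^(78/10) + 10^(85/10) + 10^(81/10) = 2.090e+09.
L_total = 10·log₁₀(2.090e+09) = 93.20 dB SPL.

93 dB SPL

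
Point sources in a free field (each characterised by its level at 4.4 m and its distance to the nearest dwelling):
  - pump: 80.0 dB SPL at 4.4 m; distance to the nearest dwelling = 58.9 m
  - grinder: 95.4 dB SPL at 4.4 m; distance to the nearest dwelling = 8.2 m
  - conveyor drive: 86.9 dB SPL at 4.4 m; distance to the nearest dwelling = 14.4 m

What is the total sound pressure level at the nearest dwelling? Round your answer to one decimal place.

90.2 dB SPL

Apply inverse-square spreading to bring every level to the receiver, then sum 10^(L/10).
pump: 80.0 − 20·log₁₀(58.9/4.4) = 80.0 − 22.53 = 57.47 dB SPL.
grinder: 95.4 − 20·log₁₀(8.2/4.4) = 95.4 − 5.41 = 89.99 dB SPL.
conveyor drive: 86.9 − 20·log₁₀(14.4/4.4) = 86.9 − 10.30 = 76.60 dB SPL.
Σ 10^(L/10) = 1.045e+09 → L_total = 10·log₁₀(1.045e+09) = 90.19 dB SPL.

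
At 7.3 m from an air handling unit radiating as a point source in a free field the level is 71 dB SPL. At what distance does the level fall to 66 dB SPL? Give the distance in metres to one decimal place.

Point-source spreading drops the level by 20·log₁₀(r₂/r₁); inverting, r₂/r₁ = 10^(ΔL/20).
r₂ = 7.3·10^((71−66)/20) = 7.3·10^(5.0/20) = 12.98 m.

13.0 m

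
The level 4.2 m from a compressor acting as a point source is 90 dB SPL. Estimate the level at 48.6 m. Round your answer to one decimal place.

Point-source attenuation: ΔL = 20·log₁₀(r₂/r₁) = 20·log₁₀(48.6/4.2) = 21.268 dB.
L₂ = 90 − 20·log₁₀(48.6/4.2) = 90 − 21.268 = 68.73 dB SPL.

68.7 dB SPL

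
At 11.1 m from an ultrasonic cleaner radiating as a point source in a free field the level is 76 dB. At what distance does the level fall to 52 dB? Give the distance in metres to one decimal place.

For a point source L₁ − L₂ = 20·log₁₀(r₂/r₁), so r₂ = r₁·10^((L₁−L₂)/20).
r₂ = 11.1·10^((76−52)/20) = 11.1·10^(24.0/20) = 175.92 m.

175.9 m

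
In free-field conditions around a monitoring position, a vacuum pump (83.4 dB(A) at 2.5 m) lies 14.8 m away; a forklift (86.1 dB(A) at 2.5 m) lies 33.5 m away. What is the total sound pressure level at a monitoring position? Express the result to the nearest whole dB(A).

First find each source's level at the receiver (point-source: −20·log₁₀(r/r_ref)), then combine on an intensity basis.
vacuum pump: 83.4 − 20·log₁₀(14.8/2.5) = 83.4 − 15.45 = 67.95 dB(A).
forklift: 86.1 − 20·log₁₀(33.5/2.5) = 86.1 − 22.54 = 63.56 dB(A).
Σ 10^(L/10) = 8.511e+06 → L_total = 10·log₁₀(8.511e+06) = 69.30 dB(A).

69 dB(A)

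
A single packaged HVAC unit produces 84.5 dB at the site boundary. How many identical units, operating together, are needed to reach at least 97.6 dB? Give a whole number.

21

N identical sources give L₁ + 10·log₁₀ N, so require 10·log₁₀ N ≥ 97.6 − 84.5 = 13.1 dB.
N ≥ 10^(13.1/10) = 20.417, so N = 21.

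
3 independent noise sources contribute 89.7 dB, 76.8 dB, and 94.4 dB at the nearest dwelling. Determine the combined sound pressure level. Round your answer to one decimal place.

For uncorrelated sources the intensities add, so convert each level to linear form, sum, and take 10·log₁₀ of the total.
Σ 10^(L/10) = 10^(89.7/10) + 10^(76.8/10) + 10^(94.4/10) = 3.735e+09.
L_total = 10·log₁₀(3.735e+09) = 95.72 dB.

95.7 dB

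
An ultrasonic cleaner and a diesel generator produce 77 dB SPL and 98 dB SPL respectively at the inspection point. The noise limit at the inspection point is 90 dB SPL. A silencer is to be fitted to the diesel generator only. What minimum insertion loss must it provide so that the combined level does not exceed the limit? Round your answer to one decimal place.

8.2 dB

Fixed contribution from the other source: Σ 10^(L/10) = 10^(77/10) = 5.012e+07 (77.00 dB SPL).
To meet 90 dB SPL overall, the treated diesel generator may contribute at most 10^(90/10) − 5.012e+07 = 9.499e+08, i.e. 89.78 dB SPL.
So the diesel generator must be reduced from 98 to 89.78 dB SPL: IL = 8.22 dB.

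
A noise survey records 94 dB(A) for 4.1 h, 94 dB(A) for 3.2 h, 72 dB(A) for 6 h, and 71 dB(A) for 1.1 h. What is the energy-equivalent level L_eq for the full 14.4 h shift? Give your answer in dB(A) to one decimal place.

L_eq = 10·log₁₀[(1/T)·Σ tᵢ·10^(Lᵢ/10)] with T = 14.4 h.
Σ tᵢ·10^(Lᵢ/10) = 4.1·10^(94/10) + 3.2·10^(94/10) + 6·10^(72/10) + 1.1·10^(71/10) = 1.845e+10.
L_eq = 10·log₁₀(1.845e+10/14.4) = 91.08 dB(A).

91.1 dB(A)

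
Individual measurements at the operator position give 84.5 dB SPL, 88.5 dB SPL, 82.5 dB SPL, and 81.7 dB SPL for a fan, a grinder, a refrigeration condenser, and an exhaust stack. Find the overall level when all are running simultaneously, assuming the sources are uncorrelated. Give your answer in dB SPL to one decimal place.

Incoherent sources combine by intensity addition: L_total = 10·log₁₀(Σ 10^(L_i/10)).
Σ 10^(L/10) = 10^(84.5/10) + 10^(88.5/10) + 10^(82.5/10) + 10^(81.7/10) = 1.316e+09.
L_total = 10·log₁₀(1.316e+09) = 91.19 dB SPL.

91.2 dB SPL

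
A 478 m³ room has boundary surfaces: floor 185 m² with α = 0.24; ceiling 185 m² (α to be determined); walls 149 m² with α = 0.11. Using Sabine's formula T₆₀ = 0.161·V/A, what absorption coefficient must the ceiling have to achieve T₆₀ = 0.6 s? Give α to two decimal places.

Required total absorption A = 0.161·478/0.6 = 128.26 m².
Absorption from the other surfaces = 185·0.24 + 149·0.11 = 60.79 m², so the ceiling must supply 67.47 m² over 185 m².
α = 67.47/185 = 0.365.

0.36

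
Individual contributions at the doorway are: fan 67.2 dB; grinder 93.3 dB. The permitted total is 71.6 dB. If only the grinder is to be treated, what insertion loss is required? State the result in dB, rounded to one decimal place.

23.7 dB

Everything except the grinder sums to 10^(67.2/10) = 5.248e+06 in linear terms, 67.20 dB.
To meet 71.6 dB overall, the treated grinder may contribute at most 10^(71.6/10) − 5.248e+06 = 9.206e+06, i.e. 69.64 dB.
Required insertion loss = 93.3 − 69.64 = 23.66 dB.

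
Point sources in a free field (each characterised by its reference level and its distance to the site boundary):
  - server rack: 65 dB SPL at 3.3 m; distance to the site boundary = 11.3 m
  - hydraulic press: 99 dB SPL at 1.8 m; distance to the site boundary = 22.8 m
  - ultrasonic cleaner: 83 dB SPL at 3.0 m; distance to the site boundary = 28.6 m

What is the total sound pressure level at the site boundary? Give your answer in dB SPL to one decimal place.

77.2 dB SPL

Propagate each source to the receiver with L = L_ref − 20·log₁₀(r/r_ref), then add intensities.
server rack: 65 − 20·log₁₀(11.3/3.3) = 65 − 10.69 = 54.31 dB SPL.
hydraulic press: 99 − 20·log₁₀(22.8/1.8) = 99 − 22.05 = 76.95 dB SPL.
ultrasonic cleaner: 83 − 20·log₁₀(28.6/3.0) = 83 − 19.58 = 63.42 dB SPL.
Σ 10^(L/10) = 5.197e+07 → L_total = 10·log₁₀(5.197e+07) = 77.16 dB SPL.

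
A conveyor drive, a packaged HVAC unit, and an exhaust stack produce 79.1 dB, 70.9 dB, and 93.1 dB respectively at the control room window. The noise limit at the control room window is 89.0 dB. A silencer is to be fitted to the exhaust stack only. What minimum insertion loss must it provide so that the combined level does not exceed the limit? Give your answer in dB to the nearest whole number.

5 dB

The untreated sources together contribute 10^(79.1/10) + 10^(70.9/10) = 9.359e+07, i.e. 79.71 dB.
The limit corresponds to 10^(89.0/10) = 7.943e+08; subtracting the fixed part leaves 7.007e+08 for the exhaust stack, i.e. 88.46 dB.
Required insertion loss = 93.1 − 88.46 = 4.64 dB.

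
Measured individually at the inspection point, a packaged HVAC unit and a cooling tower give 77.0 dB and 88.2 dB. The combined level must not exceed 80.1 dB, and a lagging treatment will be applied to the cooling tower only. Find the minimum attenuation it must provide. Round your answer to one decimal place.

11.0 dB

The untreated sources together contribute 10^(77.0/10) = 5.012e+07, i.e. 77.00 dB.
The limit corresponds to 10^(80.1/10) = 1.023e+08; subtracting the fixed part leaves 5.221e+07 for the cooling tower, i.e. 77.18 dB.
Required insertion loss = 88.2 − 77.18 = 11.02 dB.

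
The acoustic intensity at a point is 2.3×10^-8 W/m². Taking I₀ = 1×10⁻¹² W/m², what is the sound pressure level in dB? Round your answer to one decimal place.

I/I₀ = 2.3×10^-8/10⁻¹² = 2.3×10^4, and L = 10·log₁₀(I/I₀).
L = 10·(0.3617 + 4) = 43.62 dB.

43.6 dB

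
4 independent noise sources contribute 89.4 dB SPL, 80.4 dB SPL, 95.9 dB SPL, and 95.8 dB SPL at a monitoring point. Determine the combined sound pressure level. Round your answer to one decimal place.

99.4 dB SPL

For uncorrelated sources the intensities add, so convert each level to linear form, sum, and take 10·log₁₀ of the total.
Σ 10^(L/10) = 10^(89.4/10) + 10^(80.4/10) + 10^(95.9/10) + 10^(95.8/10) = 8.673e+09.
L_total = 10·log₁₀(8.673e+09) = 99.38 dB SPL.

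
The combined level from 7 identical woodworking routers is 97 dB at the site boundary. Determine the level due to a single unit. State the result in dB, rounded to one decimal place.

For N identical incoherent sources L_total = L₁ + 10·log₁₀ N, so L₁ = 97 − 10·log₁₀(7) = 97 − 8.451.

88.5 dB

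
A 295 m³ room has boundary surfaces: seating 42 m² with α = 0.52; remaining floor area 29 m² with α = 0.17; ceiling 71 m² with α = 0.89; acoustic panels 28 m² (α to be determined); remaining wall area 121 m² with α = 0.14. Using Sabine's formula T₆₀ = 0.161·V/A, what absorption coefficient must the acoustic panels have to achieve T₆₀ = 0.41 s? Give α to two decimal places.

Required total absorption A = 0.161·295/0.41 = 115.84 m².
Absorption from the other surfaces = 42·0.52 + 29·0.17 + 71·0.89 + 121·0.14 = 106.90 m², so the acoustic panels must supply 8.94 m² over 28 m².
α = 8.94/28 = 0.319.

0.32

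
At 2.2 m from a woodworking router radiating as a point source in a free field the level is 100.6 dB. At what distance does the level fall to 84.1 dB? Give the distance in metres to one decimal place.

14.7 m

For a point source L₁ − L₂ = 20·log₁₀(r₂/r₁), so r₂ = r₁·10^((L₁−L₂)/20).
r₂ = 2.2·10^((100.6−84.1)/20) = 2.2·10^(16.5/20) = 14.70 m.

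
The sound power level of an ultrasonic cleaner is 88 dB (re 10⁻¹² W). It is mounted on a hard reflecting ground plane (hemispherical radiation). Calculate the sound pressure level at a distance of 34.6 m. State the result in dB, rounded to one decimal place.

Free-field hemispherical radiation: L_p = L_w − 10·log₁₀(2π·r²), r = 34.6 m.
2π·r² = 7522 m², 10·log₁₀ of that is 38.763 dB.
L_p = 88 − 38.763 = 49.24 dB.

49.2 dB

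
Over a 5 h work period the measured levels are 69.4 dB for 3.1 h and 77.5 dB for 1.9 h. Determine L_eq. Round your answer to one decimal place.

74.3 dB

The energy average is taken in the linear domain: L_eq = 10·log₁₀[(Σ tᵢ·10^(Lᵢ/10))/T], T = 5 h.
Σ tᵢ·10^(Lᵢ/10) = 3.1·10^(69.4/10) + 1.9·10^(77.5/10) = 1.338e+08.
L_eq = 10·log₁₀(1.338e+08/5) = 74.28 dB.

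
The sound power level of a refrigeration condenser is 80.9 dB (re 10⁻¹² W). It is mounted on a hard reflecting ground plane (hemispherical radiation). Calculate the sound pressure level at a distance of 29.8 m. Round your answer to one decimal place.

43.4 dB

L_p = L_w − 10·log₁₀(2π·r²) with r = 29.8 m.
2π·r² = 5580 m², 10·log₁₀ of that is 37.466 dB.
L_p = 80.9 − 37.466 = 43.43 dB.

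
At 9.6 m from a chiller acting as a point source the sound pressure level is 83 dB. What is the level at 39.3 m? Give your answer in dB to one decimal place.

Point-source attenuation: ΔL = 20·log₁₀(r₂/r₁) = 20·log₁₀(39.3/9.6) = 12.242 dB.
L₂ = 83 − 20·log₁₀(39.3/9.6) = 83 − 12.242 = 70.76 dB.

70.8 dB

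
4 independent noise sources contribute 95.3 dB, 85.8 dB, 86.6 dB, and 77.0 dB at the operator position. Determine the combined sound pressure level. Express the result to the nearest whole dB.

96 dB

For uncorrelated sources the intensities add, so convert each level to linear form, sum, and take 10·log₁₀ of the total.
Σ 10^(L/10) = 10^(95.3/10) + 10^(85.8/10) + 10^(86.6/10) + 10^(77.0/10) = 4.276e+09.
L_total = 10·log₁₀(4.276e+09) = 96.31 dB.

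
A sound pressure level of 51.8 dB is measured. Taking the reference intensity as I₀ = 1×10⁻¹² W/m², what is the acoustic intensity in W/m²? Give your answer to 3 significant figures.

1.51e-07 W/m²

L = 10·log₁₀(I/I₀) ⇒ I = I₀·10^(L/10) = 10⁻¹² × 10^5.18.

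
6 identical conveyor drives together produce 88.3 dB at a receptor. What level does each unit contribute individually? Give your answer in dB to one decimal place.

For N identical incoherent sources L_total = L₁ + 10·log₁₀ N, so L₁ = 88.3 − 10·log₁₀(6) = 88.3 − 7.782.

80.5 dB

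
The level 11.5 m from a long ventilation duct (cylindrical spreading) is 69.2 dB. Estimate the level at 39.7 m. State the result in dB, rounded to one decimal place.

63.8 dB

Cylindrical spreading from a line source gives a 10·log₁₀(r₂/r₁) drop.
L₂ = 69.2 − 10·log₁₀(39.7/11.5) = 69.2 − 5.381 = 63.82 dB.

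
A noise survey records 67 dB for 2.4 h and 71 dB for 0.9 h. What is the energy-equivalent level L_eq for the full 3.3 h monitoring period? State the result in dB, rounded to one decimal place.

68.5 dB

L_eq = 10·log₁₀[(1/T)·Σ tᵢ·10^(Lᵢ/10)] with T = 3.3 h.
Σ tᵢ·10^(Lᵢ/10) = 2.4·10^(67/10) + 0.9·10^(71/10) = 2.336e+07.
L_eq = 10·log₁₀(2.336e+07/3.3) = 68.50 dB.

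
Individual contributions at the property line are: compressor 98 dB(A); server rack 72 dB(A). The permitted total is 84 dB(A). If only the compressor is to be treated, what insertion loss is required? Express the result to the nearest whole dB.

14 dB

Fixed contribution from the other source: Σ 10^(L/10) = 10^(72/10) = 1.585e+07 (72.00 dB(A)).
The limit corresponds to 10^(84/10) = 2.512e+08; subtracting the fixed part leaves 2.353e+08 for the compressor, i.e. 83.72 dB(A).
So the compressor must be reduced from 98 to 83.72 dB(A): IL = 14.28 dB.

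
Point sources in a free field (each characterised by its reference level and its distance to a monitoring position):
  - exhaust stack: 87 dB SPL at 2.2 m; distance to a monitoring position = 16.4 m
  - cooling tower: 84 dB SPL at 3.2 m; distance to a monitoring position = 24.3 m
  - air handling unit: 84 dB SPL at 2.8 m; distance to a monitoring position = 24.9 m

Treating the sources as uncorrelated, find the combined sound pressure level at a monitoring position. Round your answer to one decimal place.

72.2 dB SPL

First find each source's level at the receiver (point-source: −20·log₁₀(r/r_ref)), then combine on an intensity basis.
exhaust stack: 87 − 20·log₁₀(16.4/2.2) = 87 − 17.45 = 69.55 dB SPL.
cooling tower: 84 − 20·log₁₀(24.3/3.2) = 84 − 17.61 = 66.39 dB SPL.
air handling unit: 84 − 20·log₁₀(24.9/2.8) = 84 − 18.98 = 65.02 dB SPL.
Σ 10^(L/10) = 1.655e+07 → L_total = 10·log₁₀(1.655e+07) = 72.19 dB SPL.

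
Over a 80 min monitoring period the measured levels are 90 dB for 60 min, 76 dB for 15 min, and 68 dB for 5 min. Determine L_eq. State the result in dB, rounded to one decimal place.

88.8 dB

Weight each interval's intensity by its duration and average over T = 80 min:
Σ tᵢ·10^(Lᵢ/10) = 60·10^(90/10) + 15·10^(76/10) + 5·10^(68/10) = 6.063e+10.
L_eq = 10·log₁₀(6.063e+10/80) = 88.80 dB.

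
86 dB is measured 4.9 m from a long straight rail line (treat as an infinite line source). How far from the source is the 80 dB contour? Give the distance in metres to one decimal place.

19.5 m

The 6.0 dB drop corresponds to a distance ratio of 10^(6.0/10) for a line source.
r₂ = 4.9·10^((86−80)/10) = 4.9·10^(6.0/10) = 19.51 m.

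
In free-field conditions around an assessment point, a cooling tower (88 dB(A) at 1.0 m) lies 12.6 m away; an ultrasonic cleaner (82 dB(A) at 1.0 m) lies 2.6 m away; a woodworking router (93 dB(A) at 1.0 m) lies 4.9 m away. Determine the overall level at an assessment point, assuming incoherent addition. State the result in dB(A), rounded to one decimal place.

Apply inverse-square spreading to bring every level to the receiver, then sum 10^(L/10).
cooling tower: 88 − 20·log₁₀(12.6/1.0) = 88 − 22.01 = 65.99 dB(A).
ultrasonic cleaner: 82 − 20·log₁₀(2.6/1.0) = 82 − 8.30 = 73.70 dB(A).
woodworking router: 93 − 20·log₁₀(4.9/1.0) = 93 − 13.80 = 79.20 dB(A).
Σ 10^(L/10) = 1.105e+08 → L_total = 10·log₁₀(1.105e+08) = 80.43 dB(A).

80.4 dB(A)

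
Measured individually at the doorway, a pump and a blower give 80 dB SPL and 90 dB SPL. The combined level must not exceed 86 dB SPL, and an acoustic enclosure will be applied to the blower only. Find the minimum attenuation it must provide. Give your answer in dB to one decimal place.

5.3 dB

Fixed contribution from the other source: Σ 10^(L/10) = 10^(80/10) = 1.000e+08 (80.00 dB SPL).
The limit corresponds to 10^(86/10) = 3.981e+08; subtracting the fixed part leaves 2.981e+08 for the blower, i.e. 84.74 dB SPL.
Required insertion loss = 90 − 84.74 = 5.26 dB.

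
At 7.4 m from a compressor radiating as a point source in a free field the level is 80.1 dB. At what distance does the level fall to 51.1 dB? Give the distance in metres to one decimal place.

208.6 m

Point-source spreading drops the level by 20·log₁₀(r₂/r₁); inverting, r₂/r₁ = 10^(ΔL/20).
r₂ = 7.4·10^((80.1−51.1)/20) = 7.4·10^(29.0/20) = 208.56 m.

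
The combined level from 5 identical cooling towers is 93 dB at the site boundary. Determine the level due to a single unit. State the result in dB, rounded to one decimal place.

Dividing the total intensity by 5 lowers the level by 10·log₁₀ 5 = 6.990 dB: L₁ = 93 − 6.990.

86.0 dB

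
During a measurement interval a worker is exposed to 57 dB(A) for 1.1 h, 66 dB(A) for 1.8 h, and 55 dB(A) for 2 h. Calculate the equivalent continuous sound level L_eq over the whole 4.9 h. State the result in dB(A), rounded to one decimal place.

62.3 dB(A)

Weight each interval's intensity by its duration and average over T = 4.9 h:
Σ tᵢ·10^(Lᵢ/10) = 1.1·10^(57/10) + 1.8·10^(66/10) + 2·10^(55/10) = 8.350e+06.
L_eq = 10·log₁₀(8.350e+06/4.9) = 62.31 dB(A).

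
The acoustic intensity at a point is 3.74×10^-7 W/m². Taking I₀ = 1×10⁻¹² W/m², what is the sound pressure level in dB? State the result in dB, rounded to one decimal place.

Dividing by I₀ shifts the exponent by 12: I/I₀ = 3.74×10^5.
L = 10·(0.5729 + 5) = 55.73 dB.

55.7 dB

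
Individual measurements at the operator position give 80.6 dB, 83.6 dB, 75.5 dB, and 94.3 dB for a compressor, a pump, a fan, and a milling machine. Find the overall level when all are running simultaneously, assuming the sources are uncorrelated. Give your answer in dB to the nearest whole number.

Incoherent sources combine by intensity addition: L_total = 10·log₁₀(Σ 10^(L_i/10)).
Σ 10^(L/10) = 10^(80.6/10) + 10^(83.6/10) + 10^(75.5/10) + 10^(94.3/10) = 3.071e+09.
L_total = 10·log₁₀(3.071e+09) = 94.87 dB.

95 dB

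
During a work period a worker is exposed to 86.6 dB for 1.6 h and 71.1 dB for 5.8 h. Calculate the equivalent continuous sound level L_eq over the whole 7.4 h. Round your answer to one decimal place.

The energy average is taken in the linear domain: L_eq = 10·log₁₀[(Σ tᵢ·10^(Lᵢ/10))/T], T = 7.4 h.
Σ tᵢ·10^(Lᵢ/10) = 1.6·10^(86.6/10) + 5.8·10^(71.1/10) = 8.061e+08.
L_eq = 10·log₁₀(8.061e+08/7.4) = 80.37 dB.

80.4 dB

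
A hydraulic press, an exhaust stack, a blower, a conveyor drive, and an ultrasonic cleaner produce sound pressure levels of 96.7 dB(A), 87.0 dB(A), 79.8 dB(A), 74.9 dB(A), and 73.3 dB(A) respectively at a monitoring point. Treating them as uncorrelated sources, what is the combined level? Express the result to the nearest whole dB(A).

Incoherent sources combine by intensity addition: L_total = 10·log₁₀(Σ 10^(L_i/10)).
Σ 10^(L/10) = 10^(96.7/10) + 10^(87.0/10) + 10^(79.8/10) + 10^(74.9/10) + 10^(73.3/10) = 5.326e+09.
L_total = 10·log₁₀(5.326e+09) = 97.26 dB(A).

97 dB(A)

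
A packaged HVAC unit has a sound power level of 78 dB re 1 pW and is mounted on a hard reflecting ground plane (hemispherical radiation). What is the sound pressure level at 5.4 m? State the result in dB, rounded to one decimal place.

Free-field hemispherical radiation: L_p = L_w − 10·log₁₀(2π·r²), r = 5.4 m.
2π·r² = 183.2 m², 10·log₁₀ of that is 22.630 dB.
L_p = 78 − 22.630 = 55.37 dB.

55.4 dB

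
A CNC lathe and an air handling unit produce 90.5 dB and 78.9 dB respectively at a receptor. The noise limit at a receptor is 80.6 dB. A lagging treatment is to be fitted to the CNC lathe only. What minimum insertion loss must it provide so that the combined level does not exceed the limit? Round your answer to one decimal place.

Everything except the CNC lathe sums to 10^(78.9/10) = 7.762e+07 in linear terms, 78.90 dB.
To meet 80.6 dB overall, the treated CNC lathe may contribute at most 10^(80.6/10) − 7.762e+07 = 3.719e+07, i.e. 75.70 dB.
Required insertion loss = 90.5 − 75.70 = 14.80 dB.

14.8 dB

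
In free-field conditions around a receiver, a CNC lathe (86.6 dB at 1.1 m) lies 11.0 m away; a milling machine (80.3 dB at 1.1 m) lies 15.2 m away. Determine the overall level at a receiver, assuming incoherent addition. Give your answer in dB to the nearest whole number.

67 dB

Apply inverse-square spreading to bring every level to the receiver, then sum 10^(L/10).
CNC lathe: 86.6 − 20·log₁₀(11.0/1.1) = 86.6 − 20.00 = 66.60 dB.
milling machine: 80.3 − 20·log₁₀(15.2/1.1) = 80.3 − 22.81 = 57.49 dB.
Σ 10^(L/10) = 5.132e+06 → L_total = 10·log₁₀(5.132e+06) = 67.10 dB.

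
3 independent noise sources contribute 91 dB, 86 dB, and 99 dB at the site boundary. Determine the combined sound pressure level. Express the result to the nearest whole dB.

100 dB

For uncorrelated sources the intensities add, so convert each level to linear form, sum, and take 10·log₁₀ of the total.
Σ 10^(L/10) = 10^(91/10) + 10^(86/10) + 10^(99/10) = 9.600e+09.
L_total = 10·log₁₀(9.600e+09) = 99.82 dB.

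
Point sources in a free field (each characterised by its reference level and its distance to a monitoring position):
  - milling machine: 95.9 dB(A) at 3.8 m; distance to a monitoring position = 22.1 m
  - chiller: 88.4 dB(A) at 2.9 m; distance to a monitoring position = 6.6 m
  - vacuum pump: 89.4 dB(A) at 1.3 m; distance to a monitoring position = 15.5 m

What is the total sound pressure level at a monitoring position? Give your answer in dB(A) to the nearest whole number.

Propagate each source to the receiver with L = L_ref − 20·log₁₀(r/r_ref), then add intensities.
milling machine: 95.9 − 20·log₁₀(22.1/3.8) = 95.9 − 15.29 = 80.61 dB(A).
chiller: 88.4 − 20·log₁₀(6.6/2.9) = 88.4 − 7.14 = 81.26 dB(A).
vacuum pump: 89.4 − 20·log₁₀(15.5/1.3) = 89.4 − 21.53 = 67.87 dB(A).
Σ 10^(L/10) = 2.547e+08 → L_total = 10·log₁₀(2.547e+08) = 84.06 dB(A).

84 dB(A)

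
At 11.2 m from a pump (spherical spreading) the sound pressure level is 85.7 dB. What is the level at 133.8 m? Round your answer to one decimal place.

For a point source, L₂ = L₁ − 20·log₁₀(r₂/r₁).
L₂ = 85.7 − 20·log₁₀(133.8/11.2) = 85.7 − 21.545 = 64.16 dB.

64.2 dB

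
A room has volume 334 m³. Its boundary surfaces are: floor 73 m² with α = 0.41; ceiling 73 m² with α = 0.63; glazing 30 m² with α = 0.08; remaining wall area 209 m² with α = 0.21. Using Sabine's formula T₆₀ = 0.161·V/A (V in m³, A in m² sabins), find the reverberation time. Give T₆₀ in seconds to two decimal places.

0.44 s

A = Σ Sᵢαᵢ = 73·0.41 + 73·0.63 + 30·0.08 + 209·0.21 = 122.21 m².
T₆₀ = 0.161 × 334 / 122.21 = 0.440 s.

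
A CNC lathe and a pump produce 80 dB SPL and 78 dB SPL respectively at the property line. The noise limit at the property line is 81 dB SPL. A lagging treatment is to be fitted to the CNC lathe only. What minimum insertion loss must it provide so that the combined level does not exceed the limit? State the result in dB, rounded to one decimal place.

2.0 dB

Everything except the CNC lathe sums to 10^(78/10) = 6.310e+07 in linear terms, 78.00 dB SPL.
To meet 81 dB SPL overall, the treated CNC lathe may contribute at most 10^(81/10) − 6.310e+07 = 6.280e+07, i.e. 77.98 dB SPL.
Required insertion loss = 80 − 77.98 = 2.02 dB.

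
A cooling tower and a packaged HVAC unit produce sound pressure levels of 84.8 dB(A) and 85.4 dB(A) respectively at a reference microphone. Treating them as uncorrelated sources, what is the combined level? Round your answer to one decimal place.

Incoherent sources combine by intensity addition: L_total = 10·log₁₀(Σ 10^(L_i/10)).
Σ 10^(L/10) = 10^(84.8/10) + 10^(85.4/10) = 6.487e+08.
L_total = 10·log₁₀(6.487e+08) = 88.12 dB(A).

88.1 dB(A)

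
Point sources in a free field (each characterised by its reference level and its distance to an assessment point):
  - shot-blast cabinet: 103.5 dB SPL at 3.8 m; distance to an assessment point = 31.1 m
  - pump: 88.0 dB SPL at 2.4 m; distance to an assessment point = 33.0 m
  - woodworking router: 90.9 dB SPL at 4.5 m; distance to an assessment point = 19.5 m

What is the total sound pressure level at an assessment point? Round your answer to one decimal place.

Apply inverse-square spreading to bring every level to the receiver, then sum 10^(L/10).
shot-blast cabinet: 103.5 − 20·log₁₀(31.1/3.8) = 103.5 − 18.26 = 85.24 dB SPL.
pump: 88.0 − 20·log₁₀(33.0/2.4) = 88.0 − 22.77 = 65.23 dB SPL.
woodworking router: 90.9 − 20·log₁₀(19.5/4.5) = 90.9 − 12.74 = 78.16 dB SPL.
Σ 10^(L/10) = 4.031e+08 → L_total = 10·log₁₀(4.031e+08) = 86.05 dB SPL.

86.1 dB SPL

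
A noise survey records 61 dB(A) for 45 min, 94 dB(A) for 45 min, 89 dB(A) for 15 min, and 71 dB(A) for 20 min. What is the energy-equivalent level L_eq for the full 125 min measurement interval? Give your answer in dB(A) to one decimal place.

Weight each interval's intensity by its duration and average over T = 125 min:
Σ tᵢ·10^(Lᵢ/10) = 45·10^(61/10) + 45·10^(94/10) + 15·10^(89/10) + 20·10^(71/10) = 1.253e+11.
L_eq = 10·log₁₀(1.253e+11/125) = 90.01 dB(A).

90.0 dB(A)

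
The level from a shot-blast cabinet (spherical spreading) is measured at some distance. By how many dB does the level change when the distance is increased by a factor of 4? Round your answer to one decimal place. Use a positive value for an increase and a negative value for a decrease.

With spherical spreading the level changes by −20·log₁₀(r₂/r₁).
ΔL = −20·log₁₀(4) = -12.04 dB.

-12.0 dB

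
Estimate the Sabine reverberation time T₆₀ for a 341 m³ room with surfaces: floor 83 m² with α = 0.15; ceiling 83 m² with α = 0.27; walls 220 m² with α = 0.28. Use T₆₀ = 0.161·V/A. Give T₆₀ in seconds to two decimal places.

Total absorption A = 83·0.15 + 83·0.27 + 220·0.28 = 96.46 m² sabins.
T₆₀ = 0.161 × 341 / 96.46 = 0.569 s.

0.57 s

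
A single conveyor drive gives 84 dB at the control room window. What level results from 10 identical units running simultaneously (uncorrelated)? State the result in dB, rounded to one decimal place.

N identical incoherent sources raise the level by 10·log₁₀ N.
L_total = 84 + 10·log₁₀(10) = 84 + 10.000 = 94.00 dB.

94.0 dB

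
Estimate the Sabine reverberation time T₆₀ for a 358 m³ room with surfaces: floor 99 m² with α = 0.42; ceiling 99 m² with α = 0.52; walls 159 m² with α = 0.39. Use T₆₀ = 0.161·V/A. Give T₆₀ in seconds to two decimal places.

Total absorption A = 99·0.42 + 99·0.52 + 159·0.39 = 155.07 m² sabins.
T₆₀ = 0.161 × 358 / 155.07 = 0.372 s.

0.37 s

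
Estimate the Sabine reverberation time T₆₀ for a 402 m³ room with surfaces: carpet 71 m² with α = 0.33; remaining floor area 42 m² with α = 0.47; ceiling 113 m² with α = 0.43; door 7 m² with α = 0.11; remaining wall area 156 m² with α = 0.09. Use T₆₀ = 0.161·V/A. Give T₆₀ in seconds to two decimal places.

Summing Sᵢαᵢ: 71·0.33 + 42·0.47 + 113·0.43 + 7·0.11 + 156·0.09 = 106.57 m².
T₆₀ = 0.161·V/A = 0.161·402/106.57 = 0.607 s.

0.61 s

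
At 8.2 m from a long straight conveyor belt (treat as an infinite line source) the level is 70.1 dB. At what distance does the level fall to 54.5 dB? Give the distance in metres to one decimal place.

For a line source L₁ − L₂ = 10·log₁₀(r₂/r₁), so r₂ = r₁·10^((L₁−L₂)/10).
r₂ = 8.2·10^((70.1−54.5)/10) = 8.2·10^(15.6/10) = 297.72 m.

297.7 m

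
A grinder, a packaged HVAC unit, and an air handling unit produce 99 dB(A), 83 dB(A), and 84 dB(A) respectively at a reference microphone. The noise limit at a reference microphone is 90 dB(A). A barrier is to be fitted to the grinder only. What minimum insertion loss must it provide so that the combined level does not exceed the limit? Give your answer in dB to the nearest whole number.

12 dB

Everything except the grinder sums to 10^(83/10) + 10^(84/10) = 4.507e+08 in linear terms, 86.54 dB(A).
The limit corresponds to 10^(90/10) = 1.000e+09; subtracting the fixed part leaves 5.493e+08 for the grinder, i.e. 87.40 dB(A).
So the grinder must be reduced from 99 to 87.40 dB(A): IL = 11.60 dB.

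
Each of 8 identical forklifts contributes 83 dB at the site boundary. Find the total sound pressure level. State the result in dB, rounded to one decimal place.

92.0 dB

N identical incoherent sources raise the level by 10·log₁₀ N.
L_total = 83 + 10·log₁₀(8) = 83 + 9.031 = 92.03 dB.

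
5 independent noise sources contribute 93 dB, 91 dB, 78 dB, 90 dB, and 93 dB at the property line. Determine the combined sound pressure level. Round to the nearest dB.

98 dB

Incoherent sources combine by intensity addition: L_total = 10·log₁₀(Σ 10^(L_i/10)).
Σ 10^(L/10) = 10^(93/10) + 10^(91/10) + 10^(78/10) + 10^(90/10) + 10^(93/10) = 6.313e+09.
L_total = 10·log₁₀(6.313e+09) = 98.00 dB.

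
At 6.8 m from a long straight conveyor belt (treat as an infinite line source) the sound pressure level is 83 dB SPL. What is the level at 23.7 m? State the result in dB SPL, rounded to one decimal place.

Line-source attenuation: ΔL = 10·log₁₀(r₂/r₁) = 10·log₁₀(23.7/6.8) = 5.422 dB.
L₂ = 83 − 10·log₁₀(23.7/6.8) = 83 − 5.422 = 77.58 dB SPL.

77.6 dB SPL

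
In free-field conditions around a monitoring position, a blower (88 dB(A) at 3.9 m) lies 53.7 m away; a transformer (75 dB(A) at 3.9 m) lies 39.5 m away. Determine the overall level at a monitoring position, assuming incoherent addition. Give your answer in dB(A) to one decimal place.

Apply inverse-square spreading to bring every level to the receiver, then sum 10^(L/10).
blower: 88 − 20·log₁₀(53.7/3.9) = 88 − 22.78 = 65.22 dB(A).
transformer: 75 − 20·log₁₀(39.5/3.9) = 75 − 20.11 = 54.89 dB(A).
Σ 10^(L/10) = 3.636e+06 → L_total = 10·log₁₀(3.636e+06) = 65.61 dB(A).

65.6 dB(A)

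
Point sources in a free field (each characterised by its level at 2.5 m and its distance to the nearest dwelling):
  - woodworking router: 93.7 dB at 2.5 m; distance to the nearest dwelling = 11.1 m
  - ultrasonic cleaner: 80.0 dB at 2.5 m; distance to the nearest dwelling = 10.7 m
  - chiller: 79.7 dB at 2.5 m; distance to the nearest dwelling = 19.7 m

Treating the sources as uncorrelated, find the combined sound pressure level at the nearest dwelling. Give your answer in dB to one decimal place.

81.0 dB

Propagate each source to the receiver with L = L_ref − 20·log₁₀(r/r_ref), then add intensities.
woodworking router: 93.7 − 20·log₁₀(11.1/2.5) = 93.7 − 12.95 = 80.75 dB.
ultrasonic cleaner: 80.0 − 20·log₁₀(10.7/2.5) = 80.0 − 12.63 = 67.37 dB.
chiller: 79.7 − 20·log₁₀(19.7/2.5) = 79.7 − 17.93 = 61.77 dB.
Σ 10^(L/10) = 1.259e+08 → L_total = 10·log₁₀(1.259e+08) = 81.00 dB.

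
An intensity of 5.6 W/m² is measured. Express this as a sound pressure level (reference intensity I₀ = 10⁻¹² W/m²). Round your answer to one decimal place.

L = 10·log₁₀(I/I₀) = 10·log₁₀(5.6/10⁻¹²) = 10·log₁₀(5.6×10^12).
L = 10·(0.7482 + 12) = 127.48 dB.

127.5 dB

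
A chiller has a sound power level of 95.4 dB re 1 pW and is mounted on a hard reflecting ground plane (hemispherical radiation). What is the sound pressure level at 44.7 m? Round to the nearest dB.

54 dB

The power spreads over a hemisphere of area 2π·r², so L_p = L_w − 10·log₁₀(2π·r²).
2π·r² = 1.255e+04 m², 10·log₁₀ of that is 40.988 dB.
L_p = 95.4 − 40.988 = 54.41 dB.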